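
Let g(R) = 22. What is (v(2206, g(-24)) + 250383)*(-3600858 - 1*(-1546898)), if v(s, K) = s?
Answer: -518807702440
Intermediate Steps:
(v(2206, g(-24)) + 250383)*(-3600858 - 1*(-1546898)) = (2206 + 250383)*(-3600858 - 1*(-1546898)) = 252589*(-3600858 + 1546898) = 252589*(-2053960) = -518807702440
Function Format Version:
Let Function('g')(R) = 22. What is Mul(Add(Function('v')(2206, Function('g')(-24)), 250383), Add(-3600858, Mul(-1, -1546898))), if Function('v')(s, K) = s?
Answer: -518807702440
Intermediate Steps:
Mul(Add(Function('v')(2206, Function('g')(-24)), 250383), Add(-3600858, Mul(-1, -1546898))) = Mul(Add(2206, 250383), Add(-3600858, Mul(-1, -1546898))) = Mul(252589, Add(-3600858, 1546898)) = Mul(252589, -2053960) = -518807702440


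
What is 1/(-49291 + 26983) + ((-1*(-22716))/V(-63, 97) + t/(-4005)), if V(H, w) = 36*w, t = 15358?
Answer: 7714192549/2888774460 ≈ 2.6704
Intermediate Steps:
1/(-49291 + 26983) + ((-1*(-22716))/V(-63, 97) + t/(-4005)) = 1/(-49291 + 26983) + ((-1*(-22716))/((36*97)) + 15358/(-4005)) = 1/(-22308) + (22716/3492 + 15358*(-1/4005)) = -1/22308 + (22716*(1/3492) - 15358/4005) = -1/22308 + (631/97 - 15358/4005) = -1/22308 + 1037429/388485 = 7714192549/2888774460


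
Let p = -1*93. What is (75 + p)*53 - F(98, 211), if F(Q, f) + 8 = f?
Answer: -1157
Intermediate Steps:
p = -93
F(Q, f) = -8 + f
(75 + p)*53 - F(98, 211) = (75 - 93)*53 - (-8 + 211) = -18*53 - 1*203 = -954 - 203 = -1157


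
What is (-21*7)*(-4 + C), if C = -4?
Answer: 1176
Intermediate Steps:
(-21*7)*(-4 + C) = (-21*7)*(-4 - 4) = -147*(-8) = 1176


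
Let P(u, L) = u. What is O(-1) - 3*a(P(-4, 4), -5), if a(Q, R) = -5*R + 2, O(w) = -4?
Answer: -85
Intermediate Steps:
a(Q, R) = 2 - 5*R
O(-1) - 3*a(P(-4, 4), -5) = -4 - 3*(2 - 5*(-5)) = -4 - 3*(2 + 25) = -4 - 3*27 = -4 - 81 = -85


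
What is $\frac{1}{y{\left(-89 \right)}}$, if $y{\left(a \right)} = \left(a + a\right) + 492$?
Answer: $\frac{1}{314} \approx 0.0031847$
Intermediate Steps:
$y{\left(a \right)} = 492 + 2 a$ ($y{\left(a \right)} = 2 a + 492 = 492 + 2 a$)
$\frac{1}{y{\left(-89 \right)}} = \frac{1}{492 + 2 \left(-89\right)} = \frac{1}{492 - 178} = \frac{1}{314}$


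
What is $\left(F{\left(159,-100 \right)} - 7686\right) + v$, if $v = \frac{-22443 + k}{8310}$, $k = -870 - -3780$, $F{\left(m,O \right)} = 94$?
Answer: $- \frac{21036351}{2770} \approx -7594.4$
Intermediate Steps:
$k = 2910$ ($k = -870 + 3780 = 2910$)
$v = - \frac{6511}{2770}$ ($v = \frac{-22443 + 2910}{8310} = \left(-19533\right) \frac{1}{8310} = - \frac{6511}{2770} \approx -2.3505$)
$\left(F{\left(159,-100 \right)} - 7686\right) + v = \left(94 - 7686\right) - \frac{6511}{2770} = -7592 - \frac{6511}{2770} = - \frac{21036351}{2770}$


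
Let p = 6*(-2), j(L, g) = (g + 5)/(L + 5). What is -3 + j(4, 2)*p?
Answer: -37/3 ≈ -12.333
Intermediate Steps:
j(L, g) = (5 + g)/(5 + L)
p = -12
-3 + j(4, 2)*p = -3 + ((5 + 2)/(5 + 4))*(-12) = -3 + (7/9)*(-12) = -3 - 28/3 = -37/3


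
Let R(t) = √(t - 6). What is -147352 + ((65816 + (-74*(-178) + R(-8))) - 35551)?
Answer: -103915 + I*√14 ≈ -1.0392e+5 + 3.7417*I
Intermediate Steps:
R(t) = √(-6 + t)
-147352 + ((65816 + (-74*(-178) + R(-8))) - 35551) = -147352 + ((65816 + (-74*(-178) + √(-6 - 8))) - 35551) = -147352 + ((65816 + (13172 + √(-14))) - 35551) = -147352 + ((65816 + (13172 + I*√14)) - 35551) = -147352 + ((78988 + I*√14) - 35551) = -147352 + (43437 + I*√14) = -103915 + I*√14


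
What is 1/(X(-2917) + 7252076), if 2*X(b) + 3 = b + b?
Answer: 2/14498315 ≈ 1.3795e-7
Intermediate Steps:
X(b) = -3/2 + b (X(b) = -3/2 + (b + b)/2 = -3/2 + (2*b)/2 = -3/2 + b)
1/(X(-2917) + 7252076) = 1/((-3/2 - 2917) + 7252076) = 1/(-5837/2 + 7252076) = 1/(14498315/2) = 2/14498315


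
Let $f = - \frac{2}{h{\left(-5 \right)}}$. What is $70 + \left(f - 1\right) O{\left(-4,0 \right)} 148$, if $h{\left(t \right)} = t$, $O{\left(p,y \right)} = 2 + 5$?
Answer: $- \frac{2758}{5} \approx -551.6$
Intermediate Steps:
$O{\left(p,y \right)} = 7$
$f = \frac{2}{5}$ ($f = - \frac{2}{-5} = \left(-2\right) \left(- \frac{1}{5}\right) = \frac{2}{5} \approx 0.4$)
$70 + \left(f - 1\right) O{\left(-4,0 \right)} 148 = 70 + \left(\frac{2}{5} - 1\right) 7 \cdot 148 = 70 + \left(- \frac{3}{5}\right) 7 \cdot 148 = 70 - \frac{3108}{5} = - \frac{2758}{5}$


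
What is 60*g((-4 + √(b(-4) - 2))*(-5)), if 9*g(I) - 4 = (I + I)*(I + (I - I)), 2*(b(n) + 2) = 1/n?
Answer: 3985 - 2000*I*√66/3 ≈ 3985.0 - 5416.0*I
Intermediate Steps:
b(n) = -2 + 1/(2*n) (b(n) = -2 + (1/n)/2 = -2 + 1/(2*n))
g(I) = 4/9 + 2*I²/9 (g(I) = 4/9 + ((I + I)*(I + (I - I)))/9 = 4/9 + ((2*I)*(I + 0))/9 = 4/9 + ((2*I)*I)/9 = 4/9 + (2*I²)/9 = 4/9 + 2*I²/9)
60*g((-4 + √(b(-4) - 2))*(-5)) = 60*(4/9 + 2*((-4 + √((-2 + (½)/(-4)) - 2))*(-5))²/9) = 60*(4/9 + 2*((-4 + √((-2 + (½)*(-¼)) - 2))*(-5))²/9) = 60*(4/9 + 2*((-4 + √((-2 - ⅛) - 2))*(-5))²/9) = 60*(4/9 + 2*((-4 + √(-17/8 - 2))*(-5))²/9) = 60*(4/9 + 2*((-4 + √(-33/8))*(-5))²/9) = 60*(4/9 + 2*((-4 + I*√66/4)*(-5))²/9) = 60*(4/9 + 2*(20 - 5*I*√66/4)²/9) = 80/3 + 40*(20 - 5*I*√66/4)²/3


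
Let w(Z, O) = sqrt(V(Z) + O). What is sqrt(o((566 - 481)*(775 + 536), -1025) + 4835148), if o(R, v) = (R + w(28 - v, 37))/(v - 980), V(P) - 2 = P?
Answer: sqrt(19437192411525 - 4010*sqrt(273))/2005 ≈ 2198.9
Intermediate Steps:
V(P) = 2 + P
w(Z, O) = sqrt(2 + O + Z) (w(Z, O) = sqrt((2 + Z) + O) = sqrt(2 + O + Z))
o(R, v) = (R + sqrt(67 - v))/(-980 + v) (o(R, v) = (R + sqrt(2 + 37 + (28 - v)))/(v - 980) = (R + sqrt(67 - v))/(-980 + v))
sqrt(o((566 - 481)*(775 + 536), -1025) + 4835148) = sqrt(((566 - 481)*(775 + 536) + sqrt(67 - 1*(-1025)))/(-980 - 1025) + 4835148) = sqrt((85*1311 + sqrt(67 + 1025))/(-2005) + 4835148) = sqrt(-(111435 + sqrt(1092))/2005 + 4835148) = sqrt(-(111435 + 2*sqrt(273))/2005 + 4835148) = sqrt((-22287/401 - 2*sqrt(273)/2005) + 4835148) = sqrt(1938872061/401 - 2*sqrt(273)/2005)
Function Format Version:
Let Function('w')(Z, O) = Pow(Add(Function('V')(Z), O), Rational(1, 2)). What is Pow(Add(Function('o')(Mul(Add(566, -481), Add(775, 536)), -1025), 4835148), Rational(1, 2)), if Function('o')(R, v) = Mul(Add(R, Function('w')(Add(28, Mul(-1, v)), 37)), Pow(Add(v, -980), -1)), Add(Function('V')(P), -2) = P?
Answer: Mul(Rational(1, 2005), Pow(Add(19437192411525, Mul(-4010, Pow(273, Rational(1, 2)))), Rational(1, 2))) ≈ 2198.9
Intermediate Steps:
Function('V')(P) = Add(2, P)
Function('w')(Z, O) = Pow(Add(2, O, Z), Rational(1, 2)) (Function('w')(Z, O) = Pow(Add(Add(2, Z), O), Rational(1, 2)) = Pow(Add(2, O, Z), Rational(1, 2)))
Function('o')(R, v) = Mul(Pow(Add(-980, v), -1), Add(R, Pow(Add(67, Mul(-1, v)), Rational(1, 2)))) (Function('o')(R, v) = Mul(Add(R, Pow(Add(2, 37, Add(28, Mul(-1, v))), Rational(1, 2))), Pow(Add(v, -980), -1)) = Mul(Add(R, Pow(Add(67, Mul(-1, v)), Rational(1, 2))), Pow(Add(-980, v), -1)) = Mul(Pow(Add(-980, v), -1), Add(R, Pow(Add(67, Mul(-1, v)), Rational(1, 2)))))
Pow(Add(Function('o')(Mul(Add(566, -481), Add(775, 536)), -1025), 4835148), Rational(1, 2)) = Pow(Add(Mul(Pow(Add(-980, -1025), -1), Add(Mul(Add(566, -481), Add(775, 536)), Pow(Add(67, Mul(-1, -1025)), Rational(1, 2)))), 4835148), Rational(1, 2)) = Pow(Add(Mul(Pow(-2005, -1), Add(Mul(85, 1311), Pow(Add(67, 1025), Rational(1, 2)))), 4835148), Rational(1, 2)) = Pow(Add(Mul(Rational(-1, 2005), Add(111435, Pow(1092, Rational(1, 2)))), 4835148), Rational(1, 2)) = Pow(Add(Mul(Rational(-1, 2005), Add(111435, Mul(2, Pow(273, Rational(1, 2))))), 4835148), Rational(1, 2)) = Pow(Add(Add(Rational(-22287, 401), Mul(Rational(-2, 2005), Pow(273, Rational(1, 2)))), 4835148), Rational(1, 2)) = Pow(Add(Rational(1938872061, 401), Mul(Rational(-2, 2005), Pow(273, Rational(1, 2)))), Rational(1, 2))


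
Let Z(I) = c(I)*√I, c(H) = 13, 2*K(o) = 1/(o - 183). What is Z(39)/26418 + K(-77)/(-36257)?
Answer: 1/18853640 + 13*√39/26418 ≈ 0.0030731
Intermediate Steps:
K(o) = 1/(2*(-183 + o)) (K(o) = 1/(2*(o - 183)) = 1/(2*(-183 + o)))
Z(I) = 13*√I
Z(39)/26418 + K(-77)/(-36257) = (13*√39)/26418 + (1/(2*(-183 - 77)))/(-36257) = (13*√39)*(1/26418) + ((½)/(-260))*(-1/36257) = 13*√39/26418 + ((½)*(-1/260))*(-1/36257) = 13*√39/26418 - 1/520*(-1/36257) = 13*√39/26418 + 1/18853640 = 1/18853640 + 13*√39/26418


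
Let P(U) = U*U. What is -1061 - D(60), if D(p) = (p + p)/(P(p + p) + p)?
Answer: -255703/241 ≈ -1061.0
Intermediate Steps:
P(U) = U**2
D(p) = 2*p/(p + 4*p**2) (D(p) = (p + p)/((p + p)**2 + p) = (2*p)/((2*p)**2 + p) = (2*p)/(4*p**2 + p) = (2*p)/(p + 4*p**2) = 2*p/(p + 4*p**2))
-1061 - D(60) = -1061 - 2/(1 + 4*60) = -1061 - 2/(1 + 240) = -1061 - 2/241 = -255703/241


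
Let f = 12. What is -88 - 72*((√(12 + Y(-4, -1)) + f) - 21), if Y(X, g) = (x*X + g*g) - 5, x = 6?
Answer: 560 - 288*I ≈ 560.0 - 288.0*I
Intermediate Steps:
Y(X, g) = -5 + g² + 6*X (Y(X, g) = (6*X + g*g) - 5 = (6*X + g²) - 5 = (g² + 6*X) - 5 = -5 + g² + 6*X)
-88 - 72*((√(12 + Y(-4, -1)) + f) - 21) = -88 - 72*((√(12 + (-5 + (-1)² + 6*(-4))) + 12) - 21) = -88 - 72*((√(12 + (-5 + 1 - 24)) + 12) - 21) = -88 - 72*((√(12 - 28) + 12) - 21) = -88 - 72*((√(-16) + 12) - 21) = -88 - 72*((4*I + 12) - 21) = -88 - 72*((12 + 4*I) - 21) = -88 - 72*(-9 + 4*I) = -88 + (648 - 288*I) = 560 - 288*I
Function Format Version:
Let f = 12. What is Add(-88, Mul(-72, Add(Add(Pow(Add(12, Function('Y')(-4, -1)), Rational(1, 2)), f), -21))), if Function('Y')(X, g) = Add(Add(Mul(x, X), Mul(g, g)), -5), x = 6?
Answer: Add(560, Mul(-288, I)) ≈ Add(560.00, Mul(-288.00, I))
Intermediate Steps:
Function('Y')(X, g) = Add(-5, Pow(g, 2), Mul(6, X)) (Function('Y')(X, g) = Add(Add(Mul(6, X), Mul(g, g)), -5) = Add(Add(Mul(6, X), Pow(g, 2)), -5) = Add(Add(Pow(g, 2), Mul(6, X)), -5) = Add(-5, Pow(g, 2), Mul(6, X)))
Add(-88, Mul(-72, Add(Add(Pow(Add(12, Function('Y')(-4, -1)), Rational(1, 2)), f), -21))) = Add(-88, Mul(-72, Add(Add(Pow(Add(12, Add(-5, Pow(-1, 2), Mul(6, -4))), Rational(1, 2)), 12), -21))) = Add(-88, Mul(-72, Add(Add(Pow(Add(12, Add(-5, 1, -24)), Rational(1, 2)), 12), -21))) = Add(-88, Mul(-72, Add(Add(Pow(Add(12, -28), Rational(1, 2)), 12), -21))) = Add(-88, Mul(-72, Add(Add(Pow(-16, Rational(1, 2)), 12), -21))) = Add(-88, Mul(-72, Add(Add(Mul(4, I), 12), -21))) = Add(-88, Mul(-72, Add(Add(12, Mul(4, I)), -21))) = Add(-88, Mul(-72, Add(-9, Mul(4, I)))) = Add(-88, Add(648, Mul(-288, I))) = Add(560, Mul(-288, I))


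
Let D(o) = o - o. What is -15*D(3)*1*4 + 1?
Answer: 1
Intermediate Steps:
D(o) = 0
-15*D(3)*1*4 + 1 = -15*0*1*4 + 1 = -0*4 + 1 = -15*0 + 1 = 0 + 1 = 1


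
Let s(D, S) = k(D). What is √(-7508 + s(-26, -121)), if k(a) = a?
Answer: I*√7534 ≈ 86.799*I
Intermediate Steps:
s(D, S) = D
√(-7508 + s(-26, -121)) = √(-7508 - 26) = √(-7534) = I*√7534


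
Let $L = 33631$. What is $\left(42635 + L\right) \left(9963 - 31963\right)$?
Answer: $-1677852000$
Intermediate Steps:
$\left(42635 + L\right) \left(9963 - 31963\right) = \left(42635 + 33631\right) \left(9963 - 31963\right) = 76266 \left(-22000\right) = -1677852000$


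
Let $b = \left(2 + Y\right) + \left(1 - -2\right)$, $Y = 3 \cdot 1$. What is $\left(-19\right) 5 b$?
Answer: $-760$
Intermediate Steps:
$Y = 3$
$b = 8$ ($b = \left(2 + 3\right) + \left(1 - -2\right) = 5 + \left(1 + 2\right) = 5 + 3 = 8$)
$\left(-19\right) 5 b = \left(-19\right) 5 \cdot 8 = \left(-95\right) 8 = -760$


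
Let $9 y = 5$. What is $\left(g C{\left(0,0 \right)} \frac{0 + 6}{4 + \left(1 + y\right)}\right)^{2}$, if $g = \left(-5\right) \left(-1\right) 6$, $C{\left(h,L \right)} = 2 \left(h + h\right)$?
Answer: $0$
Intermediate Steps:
$y = \frac{5}{9}$ ($y = \frac{1}{9} \cdot 5 = \frac{5}{9} \approx 0.55556$)
$C{\left(h,L \right)} = 4 h$ ($C{\left(h,L \right)} = 2 \cdot 2 h = 4 h$)
$g = 30$ ($g = 5 \cdot 6 = 30$)
$\left(g C{\left(0,0 \right)} \frac{0 + 6}{4 + \left(1 + y\right)}\right)^{2} = \left(30 \cdot 4 \cdot 0 \frac{0 + 6}{4 + \left(1 + \frac{5}{9}\right)}\right)^{2} = \left(30 \cdot 0 \frac{6}{4 + \frac{14}{9}}\right)^{2} = \left(0 \frac{6}{\frac{50}{9}}\right)^{2} = \left(0 \cdot 6 \cdot \frac{9}{50}\right)^{2} = \left(0 \cdot \frac{27}{25}\right)^{2} = 0^{2} = 0$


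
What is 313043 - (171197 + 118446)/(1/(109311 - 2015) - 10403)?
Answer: 349449763978669/1116200287 ≈ 3.1307e+5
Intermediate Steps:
313043 - (171197 + 118446)/(1/(109311 - 2015) - 10403) = 313043 - 289643/(1/107296 - 10403) = 313043 - 289643/(-1116200287/107296) = 313043 - 289643*(-107296)/1116200287 = 313043 - 1*(-31077535328/1116200287) = 313043 + 31077535328/1116200287 = 349449763978669/1116200287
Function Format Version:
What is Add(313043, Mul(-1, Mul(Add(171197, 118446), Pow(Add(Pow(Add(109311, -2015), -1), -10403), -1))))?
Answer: Rational(349449763978669, 1116200287) ≈ 3.1307e+5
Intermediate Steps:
Add(313043, Mul(-1, Mul(Add(171197, 118446), Pow(Add(Pow(Add(109311, -2015), -1), -10403), -1)))) = Add(313043, Mul(-1, Mul(289643, Pow(Add(Pow(107296, -1), -10403), -1)))) = Add(313043, Mul(-1, Mul(289643, Pow(Add(Rational(1, 107296), -10403), -1)))) = Add(313043, Mul(-1, Mul(289643, Pow(Rational(-1116200287, 107296), -1)))) = Add(313043, Mul(-1, Mul(289643, Rational(-107296, 1116200287)))) = Add(313043, Mul(-1, Rational(-31077535328, 1116200287))) = Add(313043, Rational(31077535328, 1116200287)) = Rational(349449763978669, 1116200287)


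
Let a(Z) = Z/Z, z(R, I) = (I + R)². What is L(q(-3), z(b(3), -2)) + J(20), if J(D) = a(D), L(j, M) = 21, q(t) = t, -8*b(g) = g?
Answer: 22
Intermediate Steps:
b(g) = -g/8
a(Z) = 1
J(D) = 1
L(q(-3), z(b(3), -2)) + J(20) = 21 + 1 = 22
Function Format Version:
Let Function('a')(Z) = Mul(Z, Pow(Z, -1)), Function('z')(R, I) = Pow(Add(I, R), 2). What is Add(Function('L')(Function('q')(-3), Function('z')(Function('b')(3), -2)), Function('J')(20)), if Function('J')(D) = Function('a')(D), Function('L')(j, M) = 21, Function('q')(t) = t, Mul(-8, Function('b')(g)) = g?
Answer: 22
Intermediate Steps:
Function('b')(g) = Mul(Rational(-1, 8), g)
Function('a')(Z) = 1
Function('J')(D) = 1
Add(Function('L')(Function('q')(-3), Function('z')(Function('b')(3), -2)), Function('J')(20)) = Add(21, 1) = 22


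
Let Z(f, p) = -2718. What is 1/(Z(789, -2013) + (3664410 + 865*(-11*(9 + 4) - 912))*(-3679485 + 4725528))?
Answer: 1/2878537736187 ≈ 3.4740e-13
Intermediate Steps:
1/(Z(789, -2013) + (3664410 + 865*(-11*(9 + 4) - 912))*(-3679485 + 4725528)) = 1/(-2718 + (3664410 + 865*(-11*(9 + 4) - 912))*(-3679485 + 4725528)) = 1/(-2718 + (3664410 + 865*(-11*13 - 912))*1046043) = 1/(-2718 + (3664410 + 865*(-143 - 912))*1046043) = 1/(-2718 + (3664410 + 865*(-1055))*1046043) = 1/(-2718 + (3664410 - 912575)*1046043) = 1/(-2718 + 2751835*1046043) = 1/(-2718 + 2878537738905) = 1/2878537736187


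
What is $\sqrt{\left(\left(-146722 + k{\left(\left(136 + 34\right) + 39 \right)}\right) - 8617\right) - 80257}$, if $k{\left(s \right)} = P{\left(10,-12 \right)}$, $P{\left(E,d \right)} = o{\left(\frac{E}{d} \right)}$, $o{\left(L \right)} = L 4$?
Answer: $\frac{i \sqrt{2120394}}{3} \approx 485.39 i$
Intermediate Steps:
$o{\left(L \right)} = 4 L$
$P{\left(E,d \right)} = \frac{4 E}{d}$ ($P{\left(E,d \right)} = 4 \frac{E}{d} = \frac{4 E}{d}$)
$k{\left(s \right)} = - \frac{10}{3}$ ($k{\left(s \right)} = 4 \cdot 10 \frac{1}{-12} = 4 \cdot 10 \left(- \frac{1}{12}\right) = - \frac{10}{3}$)
$\sqrt{\left(\left(-146722 + k{\left(\left(136 + 34\right) + 39 \right)}\right) - 8617\right) - 80257} = \sqrt{\left(\left(-146722 - \frac{10}{3}\right) - 8617\right) - 80257} = \sqrt{\left(- \frac{440176}{3} - 8617\right) - 80257} = \sqrt{- \frac{466027}{3} - 80257} = \sqrt{- \frac{706798}{3}} = \frac{i \sqrt{2120394}}{3}$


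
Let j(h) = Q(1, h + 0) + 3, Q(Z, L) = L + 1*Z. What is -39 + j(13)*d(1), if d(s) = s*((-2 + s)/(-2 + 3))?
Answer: -56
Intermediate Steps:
Q(Z, L) = L + Z
d(s) = s*(-2 + s) (d(s) = s*((-2 + s)/1) = s*((-2 + s)*1) = s*(-2 + s))
j(h) = 4 + h (j(h) = ((h + 0) + 1) + 3 = (h + 1) + 3 = (1 + h) + 3 = 4 + h)
-39 + j(13)*d(1) = -39 + (4 + 13)*(1*(-2 + 1)) = -39 + 17*(1*(-1)) = -39 + 17*(-1) = -39 - 17 = -56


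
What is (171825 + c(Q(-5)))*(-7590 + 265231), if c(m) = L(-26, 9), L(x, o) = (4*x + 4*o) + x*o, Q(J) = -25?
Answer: 44191357243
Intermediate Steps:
L(x, o) = 4*o + 4*x + o*x (L(x, o) = (4*o + 4*x) + o*x = 4*o + 4*x + o*x)
c(m) = -302 (c(m) = 4*9 + 4*(-26) + 9*(-26) = 36 - 104 - 234 = -302)
(171825 + c(Q(-5)))*(-7590 + 265231) = (171825 - 302)*(-7590 + 265231) = 171523*257641 = 44191357243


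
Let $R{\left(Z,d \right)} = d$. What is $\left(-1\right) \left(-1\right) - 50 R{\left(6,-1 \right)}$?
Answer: $51$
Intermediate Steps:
$\left(-1\right) \left(-1\right) - 50 R{\left(6,-1 \right)} = \left(-1\right) \left(-1\right) - -50 = 1 + 50 = 51$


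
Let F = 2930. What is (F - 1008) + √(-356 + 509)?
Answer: 1922 + 3*√17 ≈ 1934.4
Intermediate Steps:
(F - 1008) + √(-356 + 509) = (2930 - 1008) + √(-356 + 509) = 1922 + √153 = 1922 + 3*√17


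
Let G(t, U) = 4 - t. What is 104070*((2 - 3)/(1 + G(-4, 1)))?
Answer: -34690/3 ≈ -11563.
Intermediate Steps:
104070*((2 - 3)/(1 + G(-4, 1))) = 104070*((2 - 3)/(1 + (4 - 1*(-4)))) = 104070*(-1/(1 + (4 + 4))) = 104070*(-1/(1 + 8)) = 104070*(-1/9) = 104070*(-1*⅑) = 104070*(-⅑) = -34690/3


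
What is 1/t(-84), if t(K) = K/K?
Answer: 1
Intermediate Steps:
t(K) = 1
1/t(-84) = 1/1 = 1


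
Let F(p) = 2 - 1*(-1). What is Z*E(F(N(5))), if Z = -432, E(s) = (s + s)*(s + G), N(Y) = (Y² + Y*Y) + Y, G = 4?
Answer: -18144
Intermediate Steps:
N(Y) = Y + 2*Y² (N(Y) = (Y² + Y²) + Y = 2*Y² + Y = Y + 2*Y²)
F(p) = 3 (F(p) = 2 + 1 = 3)
E(s) = 2*s*(4 + s) (E(s) = (s + s)*(s + 4) = (2*s)*(4 + s) = 2*s*(4 + s))
Z*E(F(N(5))) = -864*3*(4 + 3) = -864*3*7 = -432*42 = -18144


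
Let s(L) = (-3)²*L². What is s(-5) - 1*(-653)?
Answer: 878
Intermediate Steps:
s(L) = 9*L²
s(-5) - 1*(-653) = 9*(-5)² - 1*(-653) = 9*25 + 653 = 225 + 653 = 878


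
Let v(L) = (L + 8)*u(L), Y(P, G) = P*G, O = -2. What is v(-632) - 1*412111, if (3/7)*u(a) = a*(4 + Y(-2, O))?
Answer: 6949425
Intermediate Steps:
Y(P, G) = G*P
u(a) = 56*a/3 (u(a) = 7*(a*(4 - 2*(-2)))/3 = 7*(a*(4 + 4))/3 = 7*(a*8)/3 = 7*(8*a)/3 = 56*a/3)
v(L) = 56*L*(8 + L)/3 (v(L) = (L + 8)*(56*L/3) = (8 + L)*(56*L/3) = 56*L*(8 + L)/3)
v(-632) - 1*412111 = (56/3)*(-632)*(8 - 632) - 1*412111 = (56/3)*(-632)*(-624) - 412111 = 7361536 - 412111 = 6949425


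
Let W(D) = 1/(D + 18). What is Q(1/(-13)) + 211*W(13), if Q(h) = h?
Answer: 2712/403 ≈ 6.7295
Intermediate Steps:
W(D) = 1/(18 + D)
Q(1/(-13)) + 211*W(13) = 1/(-13) + 211/(18 + 13) = -1/13 + 211/31 = 2712/403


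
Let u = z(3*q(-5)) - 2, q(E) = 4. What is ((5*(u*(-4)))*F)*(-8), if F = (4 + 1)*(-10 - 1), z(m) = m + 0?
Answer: -88000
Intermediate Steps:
z(m) = m
u = 10 (u = 3*4 - 2 = 12 - 2 = 10)
F = -55 (F = 5*(-11) = -55)
((5*(u*(-4)))*F)*(-8) = ((5*(10*(-4)))*(-55))*(-8) = ((5*(-40))*(-55))*(-8) = -200*(-55)*(-8) = 11000*(-8) = -88000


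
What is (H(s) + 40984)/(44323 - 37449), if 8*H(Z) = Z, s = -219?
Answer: 327653/54992 ≈ 5.9582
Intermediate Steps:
H(Z) = Z/8
(H(s) + 40984)/(44323 - 37449) = ((⅛)*(-219) + 40984)/(44323 - 37449) = (-219/8 + 40984)/6874 = (327653/8)*(1/6874) = 327653/54992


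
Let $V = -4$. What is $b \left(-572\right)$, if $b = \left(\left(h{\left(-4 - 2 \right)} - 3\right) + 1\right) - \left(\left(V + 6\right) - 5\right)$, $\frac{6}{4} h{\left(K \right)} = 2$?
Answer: $- \frac{4004}{3} \approx -1334.7$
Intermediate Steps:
$h{\left(K \right)} = \frac{4}{3}$ ($h{\left(K \right)} = \frac{2}{3} \cdot 2 = \frac{4}{3}$)
$b = \frac{7}{3}$ ($b = \left(\left(\frac{4}{3} - 3\right) + 1\right) - \left(\left(-4 + 6\right) - 5\right) = \left(- \frac{5}{3} + 1\right) - \left(2 - 5\right) = - \frac{2}{3} - -3 = - \frac{2}{3} + 3 = \frac{7}{3} \approx 2.3333$)
$b \left(-572\right) = \frac{7}{3} \left(-572\right) = - \frac{4004}{3}$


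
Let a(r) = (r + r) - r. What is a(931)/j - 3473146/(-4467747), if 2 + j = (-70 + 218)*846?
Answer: 439018190533/559388730882 ≈ 0.78482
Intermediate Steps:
a(r) = r (a(r) = 2*r - r = r)
j = 125206 (j = -2 + (-70 + 218)*846 = -2 + 148*846 = -2 + 125208 = 125206)
a(931)/j - 3473146/(-4467747) = 931/125206 - 3473146/(-4467747) = 931*(1/125206) - 3473146*(-1/4467747) = 931/125206 + 3473146/4467747 = 439018190533/559388730882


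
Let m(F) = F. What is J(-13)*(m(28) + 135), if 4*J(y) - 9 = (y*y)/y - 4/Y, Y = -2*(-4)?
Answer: -1467/8 ≈ -183.38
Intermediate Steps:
Y = 8
J(y) = 17/8 + y/4 (J(y) = 9/4 + ((y*y)/y - 4/8)/4 = 9/4 + (y²/y - 4*⅛)/4 = 9/4 + (y - ½)/4 = 9/4 + (-½ + y)/4 = 9/4 + (-⅛ + y/4) = 17/8 + y/4)
J(-13)*(m(28) + 135) = (17/8 + (¼)*(-13))*(28 + 135) = (17/8 - 13/4)*163 = -9/8*163 = -1467/8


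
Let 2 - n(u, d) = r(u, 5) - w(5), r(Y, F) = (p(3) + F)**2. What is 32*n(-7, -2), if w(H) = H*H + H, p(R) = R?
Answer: -1024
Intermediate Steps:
w(H) = H + H**2 (w(H) = H**2 + H = H + H**2)
r(Y, F) = (3 + F)**2
n(u, d) = -32 (n(u, d) = 2 - ((3 + 5)**2 - 5*(1 + 5)) = 2 - (8**2 - 5*6) = 2 - (64 - 1*30) = 2 - (64 - 30) = 2 - 1*34 = 2 - 34 = -32)
32*n(-7, -2) = 32*(-32) = -1024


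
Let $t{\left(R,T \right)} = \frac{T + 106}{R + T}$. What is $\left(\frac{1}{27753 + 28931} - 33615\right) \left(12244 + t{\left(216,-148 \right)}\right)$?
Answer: $- \frac{793183980125225}{1927256} \approx -4.1156 \cdot 10^{8}$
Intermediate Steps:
$t{\left(R,T \right)} = \frac{106 + T}{R + T}$
$\left(\frac{1}{27753 + 28931} - 33615\right) \left(12244 + t{\left(216,-148 \right)}\right) = \left(\frac{1}{27753 + 28931} - 33615\right) \left(12244 + \frac{106 - 148}{216 - 148}\right) = \left(\frac{1}{56684} - 33615\right) \left(12244 + \frac{1}{68} \left(-42\right)\right) = - \frac{1905432659 \left(12244 - \frac{21}{34}\right)}{56684} = \left(- \frac{1905432659}{56684}\right) \frac{416275}{34} = - \frac{793183980125225}{1927256}$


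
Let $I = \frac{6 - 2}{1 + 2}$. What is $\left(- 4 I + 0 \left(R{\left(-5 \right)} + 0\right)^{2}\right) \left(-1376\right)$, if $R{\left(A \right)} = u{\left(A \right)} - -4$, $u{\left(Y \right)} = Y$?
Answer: $\frac{22016}{3} \approx 7338.7$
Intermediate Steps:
$I = \frac{4}{3} \approx 1.3333$
$R{\left(A \right)} = 4 + A$ ($R{\left(A \right)} = A - -4 = A + 4 = 4 + A$)
$\left(- 4 I + 0 \left(R{\left(-5 \right)} + 0\right)^{2}\right) \left(-1376\right) = \left(\left(-4\right) \frac{4}{3} + 0 \left(\left(4 - 5\right) + 0\right)^{2}\right) \left(-1376\right) = \left(- \frac{16}{3} + 0 \left(-1 + 0\right)^{2}\right) \left(-1376\right) = \left(- \frac{16}{3} + 0 \left(-1\right)^{2}\right) \left(-1376\right) = \left(- \frac{16}{3} + 0 \cdot 1\right) \left(-1376\right) = \left(- \frac{16}{3} + 0\right) \left(-1376\right) = \left(- \frac{16}{3}\right) \left(-1376\right) = \frac{22016}{3}$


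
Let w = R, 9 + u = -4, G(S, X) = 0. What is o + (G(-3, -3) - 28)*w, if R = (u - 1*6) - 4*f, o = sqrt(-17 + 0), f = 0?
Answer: 532 + I*sqrt(17) ≈ 532.0 + 4.1231*I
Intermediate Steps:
u = -13 (u = -9 - 4 = -13)
o = I*sqrt(17) (o = sqrt(-17) = I*sqrt(17) ≈ 4.1231*I)
R = -19 (R = (-13 - 1*6) - 4*0 = (-13 - 6) + 0 = -19 + 0 = -19)
w = -19
o + (G(-3, -3) - 28)*w = I*sqrt(17) + (0 - 28)*(-19) = I*sqrt(17) - 28*(-19) = I*sqrt(17) + 532 = 532 + I*sqrt(17)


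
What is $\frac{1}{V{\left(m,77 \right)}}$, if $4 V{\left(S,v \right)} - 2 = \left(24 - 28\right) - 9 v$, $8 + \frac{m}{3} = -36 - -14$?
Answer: $- \frac{4}{695} \approx -0.0057554$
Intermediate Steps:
$m = -90$ ($m = -24 + 3 \left(-36 - -14\right) = -24 + 3 \left(-36 + 14\right) = -24 + 3 \left(-22\right) = -24 - 66 = -90$)
$V{\left(S,v \right)} = - \frac{1}{2} - \frac{9 v}{4}$ ($V{\left(S,v \right)} = \frac{1}{2} + \frac{\left(24 - 28\right) - 9 v}{4} = \frac{1}{2} + \frac{-4 - 9 v}{4} = \frac{1}{2} - \left(1 + \frac{9 v}{4}\right) = - \frac{1}{2} - \frac{9 v}{4}$)
$\frac{1}{V{\left(m,77 \right)}} = \frac{1}{- \frac{1}{2} - \frac{693}{4}} = \frac{1}{- \frac{695}{4}} = - \frac{4}{695}$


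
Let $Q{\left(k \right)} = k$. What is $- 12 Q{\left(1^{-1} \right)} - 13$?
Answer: $-25$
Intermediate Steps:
$- 12 Q{\left(1^{-1} \right)} - 13 = - \frac{12}{1} - 13 = \left(-12\right) 1 - 13 = -12 - 13 = -25$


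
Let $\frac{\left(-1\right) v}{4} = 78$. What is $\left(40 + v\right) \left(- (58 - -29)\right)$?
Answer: $23664$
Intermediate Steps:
$v = -312$ ($v = \left(-4\right) 78 = -312$)
$\left(40 + v\right) \left(- (58 - -29)\right) = \left(40 - 312\right) \left(- (58 - -29)\right) = - 272 \left(- (58 + \left(-8 + 37\right))\right) = - 272 \left(- (58 + 29)\right) = - 272 \left(\left(-1\right) 87\right) = \left(-272\right) \left(-87\right) = 23664$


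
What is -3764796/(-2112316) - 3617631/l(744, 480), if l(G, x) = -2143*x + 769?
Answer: 2877826118178/542797089809 ≈ 5.3018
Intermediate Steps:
l(G, x) = 769 - 2143*x
-3764796/(-2112316) - 3617631/l(744, 480) = -3764796/(-2112316) - 3617631/(769 - 2143*480) = -3764796*(-1/2112316) - 3617631/(769 - 1028640) = 941199/528079 - 3617631/(-1027871) = 941199/528079 - 3617631*(-1/1027871) = 941199/528079 + 3617631/1027871 = 2877826118178/542797089809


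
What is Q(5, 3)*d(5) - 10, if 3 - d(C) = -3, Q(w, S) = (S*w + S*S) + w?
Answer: 164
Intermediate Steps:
Q(w, S) = w + S² + S*w (Q(w, S) = (S*w + S²) + w = (S² + S*w) + w = w + S² + S*w)
d(C) = 6 (d(C) = 3 - 1*(-3) = 3 + 3 = 6)
Q(5, 3)*d(5) - 10 = (5 + 3² + 3*5)*6 - 10 = (5 + 9 + 15)*6 - 10 = 29*6 - 10 = 174 - 10 = 164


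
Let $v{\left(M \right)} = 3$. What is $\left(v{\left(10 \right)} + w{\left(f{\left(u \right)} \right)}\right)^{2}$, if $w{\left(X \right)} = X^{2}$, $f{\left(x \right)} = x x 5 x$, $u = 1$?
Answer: $784$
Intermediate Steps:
$f{\left(x \right)} = 5 x^{3}$ ($f{\left(x \right)} = x^{2} \cdot 5 x = 5 x^{2} x = 5 x^{3}$)
$\left(v{\left(10 \right)} + w{\left(f{\left(u \right)} \right)}\right)^{2} = \left(3 + \left(5 \cdot 1^{3}\right)^{2}\right)^{2} = \left(3 + \left(5 \cdot 1\right)^{2}\right)^{2} = \left(3 + 5^{2}\right)^{2} = \left(3 + 25\right)^{2} = 28^{2} = 784$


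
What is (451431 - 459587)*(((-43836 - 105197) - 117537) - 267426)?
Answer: 4355271376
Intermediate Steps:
(451431 - 459587)*(((-43836 - 105197) - 117537) - 267426) = -8156*((-149033 - 117537) - 267426) = -8156*(-266570 - 267426) = -8156*(-533996) = 4355271376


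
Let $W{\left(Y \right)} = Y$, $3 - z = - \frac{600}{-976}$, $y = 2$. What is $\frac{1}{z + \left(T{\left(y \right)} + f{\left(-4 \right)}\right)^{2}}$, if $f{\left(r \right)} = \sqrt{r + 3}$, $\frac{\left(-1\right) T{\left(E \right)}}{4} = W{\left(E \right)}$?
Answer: $\frac{973194}{67442833} + \frac{238144 i}{67442833} \approx 0.01443 + 0.003531 i$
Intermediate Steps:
$z = \frac{291}{122}$ ($z = 3 - - \frac{600}{-976} = 3 - \left(-600\right) \left(- \frac{1}{976}\right) = 3 - \frac{75}{122} = \frac{291}{122} \approx 2.3852$)
$T{\left(E \right)} = - 4 E$
$f{\left(r \right)} = \sqrt{3 + r}$
$\frac{1}{z + \left(T{\left(y \right)} + f{\left(-4 \right)}\right)^{2}} = \frac{1}{\frac{291}{122} + \left(\left(-4\right) 2 + \sqrt{3 - 4}\right)^{2}} = \frac{1}{\frac{291}{122} + \left(-8 + \sqrt{-1}\right)^{2}} = \frac{1}{\frac{291}{122} + \left(-8 + i\right)^{2}}$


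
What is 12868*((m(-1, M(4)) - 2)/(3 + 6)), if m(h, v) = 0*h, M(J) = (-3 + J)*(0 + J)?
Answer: -25736/9 ≈ -2859.6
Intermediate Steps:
M(J) = J*(-3 + J) (M(J) = (-3 + J)*J = J*(-3 + J))
m(h, v) = 0
12868*((m(-1, M(4)) - 2)/(3 + 6)) = 12868*((0 - 2)/(3 + 6)) = 12868*(-2/9) = -25736/9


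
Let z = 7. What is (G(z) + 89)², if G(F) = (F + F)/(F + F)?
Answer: 8100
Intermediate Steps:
G(F) = 1 (G(F) = (2*F)/((2*F)) = (2*F)*(1/(2*F)) = 1)
(G(z) + 89)² = (1 + 89)² = 90² = 8100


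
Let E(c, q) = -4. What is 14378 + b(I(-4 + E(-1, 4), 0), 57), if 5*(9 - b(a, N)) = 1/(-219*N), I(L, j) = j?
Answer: 897964606/62415 ≈ 14387.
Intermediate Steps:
b(a, N) = 9 + 1/(1095*N) (b(a, N) = 9 - (-1/(219*N))/5 = 9 - (-1)/(1095*N) = 9 + 1/(1095*N))
14378 + b(I(-4 + E(-1, 4), 0), 57) = 14378 + (9 + (1/1095)/57) = 14378 + (9 + (1/1095)*(1/57)) = 14378 + (9 + 1/62415) = 14378 + 561736/62415 = 897964606/62415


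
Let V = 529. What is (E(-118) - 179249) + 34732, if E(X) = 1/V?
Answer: -76449492/529 ≈ -1.4452e+5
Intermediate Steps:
E(X) = 1/529
(E(-118) - 179249) + 34732 = (1/529 - 179249) + 34732 = -94822720/529 + 34732 = -76449492/529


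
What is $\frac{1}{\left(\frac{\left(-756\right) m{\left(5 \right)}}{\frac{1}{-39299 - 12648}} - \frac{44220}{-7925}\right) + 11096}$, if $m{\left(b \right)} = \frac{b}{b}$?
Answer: $\frac{1585}{62263608224} \approx 2.5456 \cdot 10^{-8}$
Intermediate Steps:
$m{\left(b \right)} = 1$
$\frac{1}{\left(\frac{\left(-756\right) m{\left(5 \right)}}{\frac{1}{-39299 - 12648}} - \frac{44220}{-7925}\right) + 11096} = \frac{1}{\left(\frac{\left(-756\right) 1}{\frac{1}{-39299 - 12648}} - \frac{44220}{-7925}\right) + 11096} = \frac{1}{\left(- \frac{756}{\frac{1}{-51947}} - - \frac{8844}{1585}\right) + 11096} = \frac{1}{\left(- \frac{756}{- \frac{1}{51947}} + \frac{8844}{1585}\right) + 11096} = \frac{1}{\left(\left(-756\right) \left(-51947\right) + \frac{8844}{1585}\right) + 11096} = \frac{1}{\left(39271932 + \frac{8844}{1585}\right) + 11096} = \frac{1}{\frac{62246021064}{1585} + 11096} = \frac{1}{\frac{62263608224}{1585}} = \frac{1585}{62263608224}$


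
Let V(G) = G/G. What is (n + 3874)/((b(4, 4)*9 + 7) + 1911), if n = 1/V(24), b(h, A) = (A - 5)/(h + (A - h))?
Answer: 15500/7663 ≈ 2.0227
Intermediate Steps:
b(h, A) = (-5 + A)/A
V(G) = 1
n = 1 (n = 1/1 = 1)
(n + 3874)/((b(4, 4)*9 + 7) + 1911) = (1 + 3874)/((((-5 + 4)/4)*9 + 7) + 1911) = 3875/((((1/4)*(-1))*9 + 7) + 1911) = 3875/((-1/4*9 + 7) + 1911) = 3875/((-9/4 + 7) + 1911) = 3875/(19/4 + 1911) = 3875/(7663/4) = 3875*(4/7663) = 15500/7663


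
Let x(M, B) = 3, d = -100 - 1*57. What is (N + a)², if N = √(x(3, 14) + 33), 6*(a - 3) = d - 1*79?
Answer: 8281/9 ≈ 920.11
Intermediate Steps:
d = -157 (d = -100 - 57 = -157)
a = -109/3 (a = 3 + (-157 - 1*79)/6 = 3 + (-157 - 79)/6 = 3 + (⅙)*(-236) = 3 - 118/3 = -109/3 ≈ -36.333)
N = 6 (N = √(3 + 33) = √36 = 6)
(N + a)² = (6 - 109/3)² = (-91/3)² = 8281/9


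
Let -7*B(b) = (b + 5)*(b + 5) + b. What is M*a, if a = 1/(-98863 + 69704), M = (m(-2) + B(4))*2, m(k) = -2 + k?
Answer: 226/204113 ≈ 0.0011072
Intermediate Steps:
B(b) = -b/7 - (5 + b)²/7 (B(b) = -((b + 5)*(b + 5) + b)/7 = -((5 + b)*(5 + b) + b)/7 = -((5 + b)² + b)/7 = -(b + (5 + b)²)/7 = -b/7 - (5 + b)²/7)
M = -226/7 (M = ((-2 - 2) + (-⅐*4 - (5 + 4)²/7))*2 = (-4 + (-4/7 - ⅐*9²))*2 = (-4 + (-4/7 - ⅐*81))*2 = (-4 + (-4/7 - 81/7))*2 = (-4 - 85/7)*2 = -113/7*2 = -226/7 ≈ -32.286)
a = -1/29159 (a = 1/(-29159) = -1/29159 ≈ -3.4295e-5)
M*a = -226/7*(-1/29159) = 226/204113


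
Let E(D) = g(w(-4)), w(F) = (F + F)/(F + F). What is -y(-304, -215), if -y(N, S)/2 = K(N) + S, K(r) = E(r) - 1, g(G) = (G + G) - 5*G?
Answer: -438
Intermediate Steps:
w(F) = 1 (w(F) = (2*F)/((2*F)) = (2*F)*(1/(2*F)) = 1)
g(G) = -3*G (g(G) = 2*G - 5*G = -3*G)
E(D) = -3 (E(D) = -3*1 = -3)
K(r) = -4 (K(r) = -3 - 1 = -4)
y(N, S) = 8 - 2*S (y(N, S) = -2*(-4 + S) = 8 - 2*S)
-y(-304, -215) = -(8 - 2*(-215)) = -(8 + 430) = -1*438 = -438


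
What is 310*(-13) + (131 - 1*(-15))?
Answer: -3884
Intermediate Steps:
310*(-13) + (131 - 1*(-15)) = -4030 + (131 + 15) = -4030 + 146 = -3884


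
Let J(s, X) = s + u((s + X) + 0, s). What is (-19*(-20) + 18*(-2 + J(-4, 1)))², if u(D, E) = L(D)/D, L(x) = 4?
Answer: 61504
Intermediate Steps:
u(D, E) = 4/D
J(s, X) = s + 4/(X + s) (J(s, X) = s + 4/((s + X) + 0) = s + 4/((X + s) + 0) = s + 4/(X + s))
(-19*(-20) + 18*(-2 + J(-4, 1)))² = (-19*(-20) + 18*(-2 + (4 - 4*(1 - 4))/(1 - 4)))² = (380 + 18*(-2 + (4 - 4*(-3))/(-3)))² = (380 + 18*(-2 - (4 + 12)/3))² = (380 + 18*(-2 - ⅓*16))² = (380 + 18*(-2 - 16/3))² = (380 + 18*(-22/3))² = (380 - 132)² = 248² = 61504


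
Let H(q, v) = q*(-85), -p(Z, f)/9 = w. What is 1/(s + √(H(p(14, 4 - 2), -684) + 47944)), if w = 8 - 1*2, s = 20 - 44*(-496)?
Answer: 10922/238553901 - √52534/477107802 ≈ 4.5304e-5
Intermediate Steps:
s = 21844 (s = 20 + 21824 = 21844)
w = 6 (w = 8 - 2 = 6)
p(Z, f) = -54 (p(Z, f) = -9*6 = -54)
H(q, v) = -85*q
1/(s + √(H(p(14, 4 - 2), -684) + 47944)) = 1/(21844 + √(-85*(-54) + 47944)) = 1/(21844 + √(4590 + 47944)) = 1/(21844 + √52534)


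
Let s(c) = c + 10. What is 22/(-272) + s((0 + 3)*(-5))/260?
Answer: -177/1768 ≈ -0.10011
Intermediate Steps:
s(c) = 10 + c
22/(-272) + s((0 + 3)*(-5))/260 = 22/(-272) + (10 + (0 + 3)*(-5))/260 = 22*(-1/272) + (10 + 3*(-5))*(1/260) = -11/136 + (10 - 15)*(1/260) = -11/136 - 5*1/260 = -11/136 - 1/52 = -177/1768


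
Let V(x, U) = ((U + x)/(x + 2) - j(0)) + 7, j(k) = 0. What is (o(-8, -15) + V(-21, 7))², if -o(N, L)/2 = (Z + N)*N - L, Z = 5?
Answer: 1782225/361 ≈ 4936.9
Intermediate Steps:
V(x, U) = 7 + (U + x)/(2 + x) (V(x, U) = ((U + x)/(x + 2) - 1*0) + 7 = ((U + x)/(2 + x) + 0) + 7 = (U + x)/(2 + x) + 7 = 7 + (U + x)/(2 + x))
o(N, L) = 2*L - 2*N*(5 + N) (o(N, L) = -2*((5 + N)*N - L) = -2*(N*(5 + N) - L) = -2*(-L + N*(5 + N)) = 2*L - 2*N*(5 + N))
(o(-8, -15) + V(-21, 7))² = ((-10*(-8) - 2*(-8)² + 2*(-15)) + (14 + 7 + 8*(-21))/(2 - 21))² = ((80 - 2*64 - 30) + (14 + 7 - 168)/(-19))² = ((80 - 128 - 30) - 1/19*(-147))² = (-78 + 147/19)² = (-1335/19)² = 1782225/361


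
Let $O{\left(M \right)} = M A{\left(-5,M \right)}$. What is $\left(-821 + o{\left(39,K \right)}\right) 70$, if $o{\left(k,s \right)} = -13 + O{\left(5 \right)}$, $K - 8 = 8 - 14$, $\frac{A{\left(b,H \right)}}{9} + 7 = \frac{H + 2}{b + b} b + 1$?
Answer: $-66255$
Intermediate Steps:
$A{\left(b,H \right)} = -45 + \frac{9 H}{2}$ ($A{\left(b,H \right)} = -63 + 9 \left(\frac{H + 2}{b + b} b + 1\right) = -63 + 9 \left(\frac{2 + H}{2 b} b + 1\right) = -63 + 9 \left(\left(1 + \frac{H}{2}\right) + 1\right) = -63 + 9 \left(2 + \frac{H}{2}\right) = -63 + \left(18 + \frac{9 H}{2}\right) = -45 + \frac{9 H}{2}$)
$K = 2$ ($K = 8 + \left(8 - 14\right) = 8 - 6 = 2$)
$O{\left(M \right)} = M \left(-45 + \frac{9 M}{2}\right)$
$o{\left(k,s \right)} = - \frac{251}{2}$ ($o{\left(k,s \right)} = -13 + \frac{9}{2} \cdot 5 \left(-10 + 5\right) = -13 + \frac{9}{2} \cdot 5 \left(-5\right) = -13 - \frac{225}{2} = - \frac{251}{2}$)
$\left(-821 + o{\left(39,K \right)}\right) 70 = \left(-821 - \frac{251}{2}\right) 70 = \left(- \frac{1893}{2}\right) 70 = -66255$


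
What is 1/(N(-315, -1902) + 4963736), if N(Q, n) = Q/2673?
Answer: 297/1474229557 ≈ 2.0146e-7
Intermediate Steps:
N(Q, n) = Q/2673 (N(Q, n) = Q*(1/2673) = Q/2673)
1/(N(-315, -1902) + 4963736) = 1/((1/2673)*(-315) + 4963736) = 1/(-35/297 + 4963736) = 1/(1474229557/297) = 297/1474229557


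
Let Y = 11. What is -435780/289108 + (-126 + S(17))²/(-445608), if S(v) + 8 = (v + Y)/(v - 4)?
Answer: -2104184530783/1360754597826 ≈ -1.5463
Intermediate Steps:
S(v) = -8 + (11 + v)/(-4 + v) (S(v) = -8 + (v + 11)/(v - 4) = -8 + (11 + v)/(-4 + v))
-435780/289108 + (-126 + S(17))²/(-445608) = -435780/289108 + (-126 + (43 - 7*17)/(-4 + 17))²/(-445608) = -435780*1/289108 + (-126 + (43 - 119)/13)²*(-1/445608) = -108945/72277 + (-126 + (1/13)*(-76))²*(-1/445608) = -108945/72277 + (-126 - 76/13)²*(-1/445608) = -108945/72277 + (-1714/13)²*(-1/445608) = -108945/72277 + (2937796/169)*(-1/445608) = -108945/72277 - 734449/18826938 = -2104184530783/1360754597826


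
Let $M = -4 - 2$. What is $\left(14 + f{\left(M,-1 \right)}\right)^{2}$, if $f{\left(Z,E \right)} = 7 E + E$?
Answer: $36$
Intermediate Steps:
$M = -6$
$f{\left(Z,E \right)} = 8 E$
$\left(14 + f{\left(M,-1 \right)}\right)^{2} = \left(14 + 8 \left(-1\right)\right)^{2} = \left(14 - 8\right)^{2} = 6^{2} = 36$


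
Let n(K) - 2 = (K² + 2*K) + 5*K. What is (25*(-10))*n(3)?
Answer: -8000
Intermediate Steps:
n(K) = 2 + K² + 7*K (n(K) = 2 + ((K² + 2*K) + 5*K) = 2 + (K² + 7*K) = 2 + K² + 7*K)
(25*(-10))*n(3) = (25*(-10))*(2 + 3² + 7*3) = -250*(2 + 9 + 21) = -250*32 = -8000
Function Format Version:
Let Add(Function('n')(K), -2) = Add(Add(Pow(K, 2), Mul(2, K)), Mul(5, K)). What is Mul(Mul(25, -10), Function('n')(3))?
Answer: -8000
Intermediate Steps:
Function('n')(K) = Add(2, Pow(K, 2), Mul(7, K)) (Function('n')(K) = Add(2, Add(Add(Pow(K, 2), Mul(2, K)), Mul(5, K))) = Add(2, Add(Pow(K, 2), Mul(7, K))) = Add(2, Pow(K, 2), Mul(7, K)))
Mul(Mul(25, -10), Function('n')(3)) = Mul(Mul(25, -10), Add(2, Pow(3, 2), Mul(7, 3))) = Mul(-250, Add(2, 9, 21)) = Mul(-250, 32) = -8000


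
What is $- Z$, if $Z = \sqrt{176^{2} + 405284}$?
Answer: $- 2 \sqrt{109065} \approx -660.5$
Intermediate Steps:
$Z = 2 \sqrt{109065}$ ($Z = \sqrt{30976 + 405284} = \sqrt{436260} = 2 \sqrt{109065} \approx 660.5$)
$- Z = - 2 \sqrt{109065}$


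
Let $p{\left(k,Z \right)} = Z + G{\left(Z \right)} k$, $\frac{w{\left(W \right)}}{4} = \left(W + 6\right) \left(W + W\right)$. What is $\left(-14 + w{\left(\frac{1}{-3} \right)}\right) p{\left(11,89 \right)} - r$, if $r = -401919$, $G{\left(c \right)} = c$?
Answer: $\frac{1112485}{3} \approx 3.7083 \cdot 10^{5}$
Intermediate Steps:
$w{\left(W \right)} = 8 W \left(6 + W\right)$ ($w{\left(W \right)} = 4 \left(W + 6\right) \left(W + W\right) = 4 \left(6 + W\right) 2 W = 4 \cdot 2 W \left(6 + W\right) = 8 W \left(6 + W\right)$)
$p{\left(k,Z \right)} = Z + Z k$
$\left(-14 + w{\left(\frac{1}{-3} \right)}\right) p{\left(11,89 \right)} - r = \left(-14 + \frac{8 \left(6 + \frac{1}{-3}\right)}{-3}\right) 89 \left(1 + 11\right) - -401919 = \left(-14 + 8 \left(- \frac{1}{3}\right) \left(6 - \frac{1}{3}\right)\right) 89 \cdot 12 + 401919 = \left(-14 + 8 \left(- \frac{1}{3}\right) \frac{17}{3}\right) 1068 + 401919 = \left(-14 - \frac{136}{9}\right) 1068 + 401919 = \left(- \frac{262}{9}\right) 1068 + 401919 = - \frac{93272}{3} + 401919 = \frac{1112485}{3}$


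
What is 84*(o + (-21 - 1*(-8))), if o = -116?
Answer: -10836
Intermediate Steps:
84*(o + (-21 - 1*(-8))) = 84*(-116 + (-21 - 1*(-8))) = 84*(-116 + (-21 + 8)) = 84*(-116 - 13) = 84*(-129) = -10836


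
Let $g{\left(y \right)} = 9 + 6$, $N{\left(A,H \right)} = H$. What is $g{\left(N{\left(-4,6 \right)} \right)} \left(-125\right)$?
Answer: $-1875$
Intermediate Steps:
$g{\left(y \right)} = 15$
$g{\left(N{\left(-4,6 \right)} \right)} \left(-125\right) = 15 \left(-125\right) = -1875$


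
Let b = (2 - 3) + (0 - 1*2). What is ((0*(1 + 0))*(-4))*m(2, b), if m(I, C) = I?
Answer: 0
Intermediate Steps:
b = -3 (b = -1 + (0 - 2) = -1 - 2 = -3)
((0*(1 + 0))*(-4))*m(2, b) = ((0*(1 + 0))*(-4))*2 = ((0*1)*(-4))*2 = (0*(-4))*2 = 0*2 = 0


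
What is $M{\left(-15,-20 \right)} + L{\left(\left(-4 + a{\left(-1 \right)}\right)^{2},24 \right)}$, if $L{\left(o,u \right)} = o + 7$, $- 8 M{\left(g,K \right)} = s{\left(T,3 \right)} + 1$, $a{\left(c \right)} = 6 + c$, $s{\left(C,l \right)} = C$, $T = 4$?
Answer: $\frac{59}{8} \approx 7.375$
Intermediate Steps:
$M{\left(g,K \right)} = - \frac{5}{8}$ ($M{\left(g,K \right)} = - \frac{4 + 1}{8} = \left(- \frac{1}{8}\right) 5 = - \frac{5}{8}$)
$L{\left(o,u \right)} = 7 + o$
$M{\left(-15,-20 \right)} + L{\left(\left(-4 + a{\left(-1 \right)}\right)^{2},24 \right)} = - \frac{5}{8} + \left(7 + \left(-4 + \left(6 - 1\right)\right)^{2}\right) = - \frac{5}{8} + \left(7 + \left(-4 + 5\right)^{2}\right) = - \frac{5}{8} + \left(7 + 1^{2}\right) = - \frac{5}{8} + \left(7 + 1\right) = - \frac{5}{8} + 8 = \frac{59}{8}$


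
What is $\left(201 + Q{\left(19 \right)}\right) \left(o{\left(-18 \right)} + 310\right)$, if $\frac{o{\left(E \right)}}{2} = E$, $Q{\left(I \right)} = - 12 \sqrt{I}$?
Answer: $55074 - 3288 \sqrt{19} \approx 40742.0$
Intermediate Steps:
$o{\left(E \right)} = 2 E$
$\left(201 + Q{\left(19 \right)}\right) \left(o{\left(-18 \right)} + 310\right) = \left(201 - 12 \sqrt{19}\right) \left(2 \left(-18\right) + 310\right) = \left(201 - 12 \sqrt{19}\right) \left(-36 + 310\right) = \left(201 - 12 \sqrt{19}\right) 274 = 55074 - 3288 \sqrt{19}$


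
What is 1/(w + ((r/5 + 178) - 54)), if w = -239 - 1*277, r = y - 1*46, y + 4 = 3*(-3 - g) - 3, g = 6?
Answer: -1/408 ≈ -0.0024510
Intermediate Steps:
y = -34 (y = -4 + (3*(-3 - 1*6) - 3) = -4 + (3*(-3 - 6) - 3) = -4 + (3*(-9) - 3) = -4 + (-27 - 3) = -4 - 30 = -34)
r = -80 (r = -34 - 1*46 = -34 - 46 = -80)
w = -516 (w = -239 - 277 = -516)
1/(w + ((r/5 + 178) - 54)) = 1/(-516 + ((-80/5 + 178) - 54)) = 1/(-516 + ((-80*1/5 + 178) - 54)) = 1/(-516 + ((-16 + 178) - 54)) = 1/(-516 + (162 - 54)) = 1/(-516 + 108) = 1/(-408) = -1/408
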